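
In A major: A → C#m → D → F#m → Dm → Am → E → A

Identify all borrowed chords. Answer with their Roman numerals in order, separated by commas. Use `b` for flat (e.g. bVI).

The diatonic triads in A major are A, Bm, C#m, D, E, F#m, G#dim. A, C#m, D, F#m and E all belong to that set. But Dm (D–F–A) is foreign: the diatonic IV on degree 4 is D, whereas Dm comes from A minor. It is labeled iv. Am (A–C–E) doesn't fit — on degree 1 A major would have A (I). Am is the degree-1 chord of A minor, so it is the borrowed i.

iv, i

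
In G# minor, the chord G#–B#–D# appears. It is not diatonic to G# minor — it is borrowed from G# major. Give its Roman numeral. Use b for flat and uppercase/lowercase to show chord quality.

G# is scale degree 1 in G# minor. G#–B#–D# is a major chord — the form found in G# major, not the diatonic i (G#m). Borrowed into G# minor it is written I.

I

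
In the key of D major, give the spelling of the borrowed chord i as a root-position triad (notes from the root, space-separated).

D F A

i is built on scale degree 1, which is D in both D major and its parallel. Building the minor chord from the parallel minor on D: D–F–A.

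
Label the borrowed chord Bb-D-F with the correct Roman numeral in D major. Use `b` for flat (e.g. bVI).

In D major scale degree 6 is B; Bb is its lowered form, from D minor. Diatonically D major has Bm (vi) on that degree; Bb–D–F is instead the major chord native to D minor, so it takes the label bVI.

bVI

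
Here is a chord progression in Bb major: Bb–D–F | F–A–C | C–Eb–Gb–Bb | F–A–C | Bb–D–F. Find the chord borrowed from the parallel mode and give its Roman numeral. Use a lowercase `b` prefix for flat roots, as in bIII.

iiø7

The diatonic triads in Bb major are Bb, Cm, Dm, Eb, F, Gm, Adim. Bb–D–F = Bb and F–A–C = F both belong to that set. C–Eb–Gb–Bb doesn't fit — on degree 2 Bb major would have Cm (ii). Cm7b5 is the degree-2 chord of Bb minor, so it is the borrowed iiø7.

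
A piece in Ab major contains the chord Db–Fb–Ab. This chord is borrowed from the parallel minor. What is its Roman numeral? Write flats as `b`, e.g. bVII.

iv

The root Db is the diatonic 4th degree of Ab major; the borrowing shows in the chord quality. Diatonically Ab major has Db (IV) on that degree; Db–Fb–Ab is instead the minor chord native to Ab minor, so it takes the label iv.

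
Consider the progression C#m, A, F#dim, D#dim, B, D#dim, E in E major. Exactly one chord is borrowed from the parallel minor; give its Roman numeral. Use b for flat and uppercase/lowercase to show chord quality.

In E major the diatonic chords are E, F#m, G#m, A, B, C#m, D#dim. C#m, A, D#dim, B and E all belong to that set. F#dim (F#–A–C) is not: scale degree 2 in E major carries F#m (ii). In E minor the chord on that degree is F#dim, so here it functions as ii°, borrowed from the parallel minor.

ii°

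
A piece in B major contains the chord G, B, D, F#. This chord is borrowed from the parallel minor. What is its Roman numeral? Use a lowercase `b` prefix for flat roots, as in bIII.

G is the lowered form of scale degree 6 in B major (the diatonic degree 6 is G#). The diatonic chord on degree 6 would be G#m (vi), but G–B–D–F# is the major-seventh chord from B minor. As a borrowed chord it is labeled bVImaj7.

bVImaj7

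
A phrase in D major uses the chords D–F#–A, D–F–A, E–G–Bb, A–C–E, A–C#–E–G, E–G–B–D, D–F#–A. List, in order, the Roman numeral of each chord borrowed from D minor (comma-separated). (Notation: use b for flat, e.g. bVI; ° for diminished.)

i, ii°, v

The diatonic triads in D major are D, Em, F#m, G, A, Bm, C#dim. Of the given chords, D–F#–A = D, A–C#–E–G = A7 and E–G–B–D = Em7 are diatonic. D–F–A is not: scale degree 1 in D major carries D (I). In D minor the chord on that degree is Dm, so here it functions as i, borrowed from the parallel minor. But E–G–Bb is foreign: the diatonic ii on degree 2 is Em, whereas Edim comes from D minor. It is labeled ii°. But A–C–E is foreign: the diatonic V on degree 5 is A, whereas Am comes from D minor. It is labeled v.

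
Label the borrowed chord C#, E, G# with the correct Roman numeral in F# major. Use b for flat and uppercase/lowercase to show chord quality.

v

The root C# is the diatonic 5th degree of F# major; the borrowing shows in the chord quality. C#–E–G# is a minor chord — the form found in F# minor, not the diatonic V (C#). Borrowed into F# major it is written v.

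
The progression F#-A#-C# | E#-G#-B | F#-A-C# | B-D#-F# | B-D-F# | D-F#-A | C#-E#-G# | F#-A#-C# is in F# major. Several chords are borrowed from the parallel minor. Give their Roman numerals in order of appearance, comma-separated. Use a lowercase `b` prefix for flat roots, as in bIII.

i, iv, bVI

The diatonic triads in F# major are F#, G#m, A#m, B, C#, D#m, E#dim. F#–A#–C# = F#, E#–G#–B = E#dim, B–D#–F# = B and C#–E#–G# = C# are all diatonic. But F#–A–C# is foreign: the diatonic I on degree 1 is F#, whereas F#m comes from F# minor. It is labeled i. B–D–F# is not: scale degree 4 in F# major carries B (IV). In F# minor the chord on that degree is Bm, so here it functions as iv, borrowed from the parallel minor. But D–F#–A is foreign: the diatonic vi on degree 6 is D#m, whereas D comes from F# minor. It is labeled bVI.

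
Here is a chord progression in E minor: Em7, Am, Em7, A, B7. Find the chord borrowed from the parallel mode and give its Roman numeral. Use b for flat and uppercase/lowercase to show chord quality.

IV

E minor has the diatonic set Em, F#dim, G, Am, B, C, D (with V from harmonic minor). Of the given chords, Em7, Am and B7 are diatonic. A (A–C#–E) is not: scale degree 4 in E minor carries Am (iv). In E major the chord on that degree is A, so here it functions as IV, borrowed from the parallel major.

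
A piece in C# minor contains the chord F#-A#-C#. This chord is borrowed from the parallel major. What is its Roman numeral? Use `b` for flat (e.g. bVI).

IV

The root F# is the diatonic 4th degree of C# minor; the borrowing shows in the chord quality. The diatonic chord on degree 4 would be F#m (iv), but F#–A#–C# is the major chord from C# major. As a borrowed chord it is labeled IV.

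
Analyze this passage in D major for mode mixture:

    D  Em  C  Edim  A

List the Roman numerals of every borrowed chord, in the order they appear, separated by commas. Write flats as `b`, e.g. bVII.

D major has the diatonic set D, Em, F#m, G, A, Bm, C#dim. Of the given chords, D, Em and A are diatonic. But C (C–E–G) is foreign: the diatonic vii° on degree 7 is C#dim, whereas C comes from D minor. It is labeled bVII. But Edim (E–G–Bb) is foreign: the diatonic ii on degree 2 is Em, whereas Edim comes from D minor. It is labeled ii°.

bVII, ii°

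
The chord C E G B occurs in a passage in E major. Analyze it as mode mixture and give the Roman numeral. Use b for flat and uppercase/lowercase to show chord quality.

The root C is the lowered 6th scale degree — diatonically E major has C# there. C–E–G–B is a major-seventh chord — the form found in E minor, not the diatonic vi (C#m). Borrowed into E major it is written bVImaj7.

bVImaj7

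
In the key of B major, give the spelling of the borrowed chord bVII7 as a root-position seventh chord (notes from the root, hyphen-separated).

A-C#-E-G

Scale degree 7 in B major is A#. bVII7 uses the lowered form, A, taken from B minor. Building the dominant-seventh chord from the parallel minor on A: A–C#–E–G.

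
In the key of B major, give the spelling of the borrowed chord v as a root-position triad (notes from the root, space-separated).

F# A C#

The root, F#, is scale degree 5 — the same note in B major and B minor; only the chord quality changes. Stacking thirds in B minor on F# gives F#–A–C#.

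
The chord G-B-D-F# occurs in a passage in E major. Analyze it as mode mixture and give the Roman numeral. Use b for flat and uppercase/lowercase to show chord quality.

In E major scale degree 3 is G#; G is its lowered form, from E minor. G–B–D–F# is a major-seventh chord — the form found in E minor, not the diatonic iii (G#m). Borrowed into E major it is written bIIImaj7.

bIIImaj7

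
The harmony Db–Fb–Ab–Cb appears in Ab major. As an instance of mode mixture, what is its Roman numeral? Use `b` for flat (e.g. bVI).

Db is scale degree 4 in Ab major. Diatonically Ab major has Db (IV) on that degree; Db–Fb–Ab–Cb is instead the minor-seventh chord native to Ab minor, so it takes the label iv7.

iv7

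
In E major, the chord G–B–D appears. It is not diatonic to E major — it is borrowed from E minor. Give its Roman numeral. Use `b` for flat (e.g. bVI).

G is the lowered form of scale degree 3 in E major (the diatonic degree 3 is G#). Diatonically E major has G#m (iii) on that degree; G–B–D is instead the major chord native to E minor, so it takes the label bIII.

bIII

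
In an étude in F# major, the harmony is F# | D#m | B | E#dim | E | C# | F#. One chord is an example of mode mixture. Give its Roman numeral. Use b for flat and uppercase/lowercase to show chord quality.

F# major has the diatonic set F#, G#m, A#m, B, C#, D#m, E#dim. F#, D#m, B, E#dim and C# all belong to that set. E (E–G#–B) doesn't fit — on degree 7 F# major would have E#dim (vii°). E is the degree-7 chord of F# minor, so it is the borrowed bVII.

bVII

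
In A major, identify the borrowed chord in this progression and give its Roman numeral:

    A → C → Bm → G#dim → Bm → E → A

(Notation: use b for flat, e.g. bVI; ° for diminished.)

bIII

The diatonic triads in A major are A, Bm, C#m, D, E, F#m, G#dim. A, Bm, G#dim and E all belong to that set. But C (C–E–G) is foreign: the diatonic iii on degree 3 is C#m, whereas C comes from A minor. It is labeled bIII.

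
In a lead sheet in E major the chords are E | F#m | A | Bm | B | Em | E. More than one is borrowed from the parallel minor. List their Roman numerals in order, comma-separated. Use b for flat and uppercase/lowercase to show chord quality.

v, i

In E major the diatonic chords are E, F#m, G#m, A, B, C#m, D#dim. E, F#m, A and B all belong to that set. But Bm (B–D–F#) is foreign: the diatonic V on degree 5 is B, whereas Bm comes from E minor. It is labeled v. Em (E–G–B) is not: scale degree 1 in E major carries E (I). In E minor the chord on that degree is Em, so here it functions as i, borrowed from the parallel minor.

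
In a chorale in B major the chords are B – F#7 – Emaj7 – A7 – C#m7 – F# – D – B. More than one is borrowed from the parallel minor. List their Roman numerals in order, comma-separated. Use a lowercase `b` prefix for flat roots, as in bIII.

bVII7, bIII

B major has the diatonic set B, C#m, D#m, E, F#, G#m, A#dim. Of the given chords, B, F#7, Emaj7, C#m7 and F# are diatonic. But A7 (A–C#–E–G) is foreign: the diatonic vii° on degree 7 is A#dim, whereas A7 comes from B minor. It is labeled bVII7. But D (D–F#–A) is foreign: the diatonic iii on degree 3 is D#m, whereas D comes from B minor. It is labeled bIII.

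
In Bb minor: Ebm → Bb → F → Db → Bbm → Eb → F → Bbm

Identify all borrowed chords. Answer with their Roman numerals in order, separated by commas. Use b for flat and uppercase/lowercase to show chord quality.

I, IV

The diatonic triads in Bb minor (with V from harmonic minor) are Bbm, Cdim, Db, Ebm, F, Gb, Ab. Ebm, F, Db and Bbm are all diatonic. Bb (Bb–D–F) doesn't fit — on degree 1 Bb minor would have Bbm (i). Bb is the degree-1 chord of Bb major, so it is the borrowed I. But Eb (Eb–G–Bb) is foreign: the diatonic iv on degree 4 is Ebm, whereas Eb comes from Bb major. It is labeled IV.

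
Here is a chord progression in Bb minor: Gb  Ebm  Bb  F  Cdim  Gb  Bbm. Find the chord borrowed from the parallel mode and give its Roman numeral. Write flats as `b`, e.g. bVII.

I

The diatonic triads in Bb minor (with V from harmonic minor) are Bbm, Cdim, Db, Ebm, F, Gb, Ab. Of the given chords, Gb, Ebm, F, Cdim and Bbm are diatonic. Bb (Bb–D–F) doesn't fit — on degree 1 Bb minor would have Bbm (i). Bb is the degree-1 chord of Bb major, so it is the borrowed I.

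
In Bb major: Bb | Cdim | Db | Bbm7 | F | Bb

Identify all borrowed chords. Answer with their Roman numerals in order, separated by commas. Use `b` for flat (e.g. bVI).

In Bb major the diatonic chords are Bb, Cm, Dm, Eb, F, Gm, Adim. Bb and F are both diatonic. Cdim (C–Eb–Gb) is not: scale degree 2 in Bb major carries Cm (ii). In Bb minor the chord on that degree is Cdim, so here it functions as ii°, borrowed from the parallel minor. Db (Db–F–Ab) is not: scale degree 3 in Bb major carries Dm (iii). In Bb minor the chord on that degree is Db, so here it functions as bIII, borrowed from the parallel minor. Bbm7 (Bb–Db–F–Ab) doesn't fit — on degree 1 Bb major would have Bb (I). Bbm7 is the degree-1 chord of Bb minor, so it is the borrowed i7.

ii°, bIII, i7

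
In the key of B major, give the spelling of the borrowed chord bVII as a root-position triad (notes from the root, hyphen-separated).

The root of bVII is the lowered 7th degree: A# becomes A. Stacking thirds in B minor on A gives A–C#–E.

A-C#-E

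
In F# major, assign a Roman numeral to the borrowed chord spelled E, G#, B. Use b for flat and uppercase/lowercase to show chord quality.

bVII

The root E is the lowered 7th scale degree — diatonically F# major has E# there. E–G#–B is a major chord — the form found in F# minor, not the diatonic vii° (E#dim). Borrowed into F# major it is written bVII.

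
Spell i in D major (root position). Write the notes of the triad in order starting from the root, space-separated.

D F A

The root, D, is scale degree 1 — the same note in D major and D minor; only the chord quality changes. Stacking thirds in D minor on D gives D–F–A.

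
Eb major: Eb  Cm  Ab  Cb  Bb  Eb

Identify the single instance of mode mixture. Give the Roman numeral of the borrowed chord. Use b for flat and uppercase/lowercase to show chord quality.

bVI

In Eb major the diatonic chords are Eb, Fm, Gm, Ab, Bb, Cm, Ddim. Of the given chords, Eb, Cm, Ab and Bb are diatonic. Cb (Cb–Eb–Gb) doesn't fit — on degree 6 Eb major would have Cm (vi). Cb is the degree-6 chord of Eb minor, so it is the borrowed bVI.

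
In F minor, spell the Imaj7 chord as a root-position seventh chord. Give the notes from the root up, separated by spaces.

Imaj7 is built on scale degree 1, which is F in both F minor and its parallel. Building the major-seventh chord from the parallel major on F: F–A–C–E.

F A C E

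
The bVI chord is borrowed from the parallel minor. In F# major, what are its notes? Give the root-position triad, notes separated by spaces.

D F# A

bVI is built on the lowered scale degree 6. In F# major degree 6 is D#; lowered it becomes D. Stacking thirds in F# minor on D gives D–F#–A.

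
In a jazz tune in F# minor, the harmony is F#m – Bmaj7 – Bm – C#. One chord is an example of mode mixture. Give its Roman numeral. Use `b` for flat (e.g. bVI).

IVmaj7

The diatonic triads in F# minor (with V from harmonic minor) are F#m, G#dim, A, Bm, C#, D, E. F#m, Bm and C# all belong to that set. But Bmaj7 (B–D#–F#–A#) is foreign: the diatonic iv on degree 4 is Bm, whereas Bmaj7 comes from F# major. It is labeled IVmaj7.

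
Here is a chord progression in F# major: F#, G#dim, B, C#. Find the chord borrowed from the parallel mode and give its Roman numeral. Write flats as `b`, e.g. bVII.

The diatonic triads in F# major are F#, G#m, A#m, B, C#, D#m, E#dim. Of the given chords, F#, B and C# are diatonic. G#dim (G#–B–D) is not: scale degree 2 in F# major carries G#m (ii). In F# minor the chord on that degree is G#dim, so here it functions as ii°, borrowed from the parallel minor.

ii°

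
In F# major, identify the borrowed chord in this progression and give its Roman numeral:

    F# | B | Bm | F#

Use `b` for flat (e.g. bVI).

F# major has the diatonic set F#, G#m, A#m, B, C#, D#m, E#dim. F# and B are both diatonic. Bm (B–D–F#) doesn't fit — on degree 4 F# major would have B (IV). Bm is the degree-4 chord of F# minor, so it is the borrowed iv.

iv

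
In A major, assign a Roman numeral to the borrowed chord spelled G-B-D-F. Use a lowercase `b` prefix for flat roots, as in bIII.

G is the lowered form of scale degree 7 in A major (the diatonic degree 7 is G#). The diatonic chord on degree 7 would be G#dim (vii°), but G–B–D–F is the dominant-seventh chord from A minor. As a borrowed chord it is labeled bVII7.

bVII7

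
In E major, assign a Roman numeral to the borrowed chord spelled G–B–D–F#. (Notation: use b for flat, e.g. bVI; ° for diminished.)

bIIImaj7

G is the lowered form of scale degree 3 in E major (the diatonic degree 3 is G#). Diatonically E major has G#m (iii) on that degree; G–B–D–F# is instead the major-seventh chord native to E minor, so it takes the label bIIImaj7.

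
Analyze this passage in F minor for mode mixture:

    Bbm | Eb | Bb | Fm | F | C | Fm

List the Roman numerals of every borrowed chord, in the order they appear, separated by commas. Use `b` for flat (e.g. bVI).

IV, I

F minor has the diatonic set Fm, Gdim, Ab, Bbm, C, Db, Eb (with V from harmonic minor). Of the given chords, Bbm, Eb, Fm and C are diatonic. Bb (Bb–D–F) doesn't fit — on degree 4 F minor would have Bbm (iv). Bb is the degree-4 chord of F major, so it is the borrowed IV. F (F–A–C) is not: scale degree 1 in F minor carries Fm (i). In F major the chord on that degree is F, so here it functions as I, borrowed from the parallel major.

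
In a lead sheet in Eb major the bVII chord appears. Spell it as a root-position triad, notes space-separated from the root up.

The root of bVII is the lowered 7th degree: D becomes Db. In Eb minor the chord on Db is Db–F–Ab.

Db F Ab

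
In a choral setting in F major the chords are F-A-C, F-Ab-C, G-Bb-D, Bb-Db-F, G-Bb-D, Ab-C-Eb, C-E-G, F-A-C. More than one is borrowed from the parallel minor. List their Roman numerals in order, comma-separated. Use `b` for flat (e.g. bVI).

F major has the diatonic set F, Gm, Am, Bb, C, Dm, Edim. F–A–C = F, G–Bb–D = Gm and C–E–G = C are all diatonic. F–Ab–C doesn't fit — on degree 1 F major would have F (I). Fm is the degree-1 chord of F minor, so it is the borrowed i. Bb–Db–F doesn't fit — on degree 4 F major would have Bb (IV). Bbm is the degree-4 chord of F minor, so it is the borrowed iv. Ab–C–Eb doesn't fit — on degree 3 F major would have Am (iii). Ab is the degree-3 chord of F minor, so it is the borrowed bIII.

i, iv, bIII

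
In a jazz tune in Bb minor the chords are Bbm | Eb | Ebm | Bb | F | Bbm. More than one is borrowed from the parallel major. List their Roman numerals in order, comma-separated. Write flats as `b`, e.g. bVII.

The diatonic triads in Bb minor (with V from harmonic minor) are Bbm, Cdim, Db, Ebm, F, Gb, Ab. Bbm, Ebm and F are all diatonic. But Eb (Eb–G–Bb) is foreign: the diatonic iv on degree 4 is Ebm, whereas Eb comes from Bb major. It is labeled IV. But Bb (Bb–D–F) is foreign: the diatonic i on degree 1 is Bbm, whereas Bb comes from Bb major. It is labeled I.

IV, I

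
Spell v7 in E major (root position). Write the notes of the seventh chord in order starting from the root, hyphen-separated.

B-D-F#-A

v7 is built on scale degree 5, which is B in both E major and its parallel. Building the minor-seventh chord from the parallel minor on B: B–D–F#–A.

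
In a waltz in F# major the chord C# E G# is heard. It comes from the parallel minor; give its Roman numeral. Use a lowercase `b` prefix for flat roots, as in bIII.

v

C# is scale degree 5 in F# major. The diatonic chord on degree 5 would be C# (V), but C#–E–G# is the minor chord from F# minor. As a borrowed chord it is labeled v.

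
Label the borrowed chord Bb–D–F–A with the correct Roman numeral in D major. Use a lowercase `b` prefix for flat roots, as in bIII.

In D major scale degree 6 is B; Bb is its lowered form, from D minor. Diatonically D major has Bm (vi) on that degree; Bb–D–F–A is instead the major-seventh chord native to D minor, so it takes the label bVImaj7.

bVImaj7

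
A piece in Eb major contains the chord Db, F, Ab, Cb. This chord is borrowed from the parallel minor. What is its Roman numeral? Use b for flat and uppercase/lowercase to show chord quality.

bVII7

In Eb major scale degree 7 is D; Db is its lowered form, from Eb minor. Diatonically Eb major has Ddim (vii°) on that degree; Db–F–Ab–Cb is instead the dominant-seventh chord native to Eb minor, so it takes the label bVII7.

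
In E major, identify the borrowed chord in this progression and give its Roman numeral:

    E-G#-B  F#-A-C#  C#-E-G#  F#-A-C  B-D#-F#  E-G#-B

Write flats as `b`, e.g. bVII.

ii°

The diatonic triads in E major are E, F#m, G#m, A, B, C#m, D#dim. E–G#–B = E, F#–A–C# = F#m, C#–E–G# = C#m and B–D#–F# = B are all diatonic. F#–A–C is not: scale degree 2 in E major carries F#m (ii). In E minor the chord on that degree is F#dim, so here it functions as ii°, borrowed from the parallel minor.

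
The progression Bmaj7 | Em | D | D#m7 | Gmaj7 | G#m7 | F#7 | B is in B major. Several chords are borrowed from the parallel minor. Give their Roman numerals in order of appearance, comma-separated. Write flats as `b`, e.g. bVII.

The diatonic triads in B major are B, C#m, D#m, E, F#, G#m, A#dim. Of the given chords, Bmaj7, D#m7, G#m7, F#7 and B are diatonic. Em (E–G–B) doesn't fit — on degree 4 B major would have E (IV). Em is the degree-4 chord of B minor, so it is the borrowed iv. But D (D–F#–A) is foreign: the diatonic iii on degree 3 is D#m, whereas D comes from B minor. It is labeled bIII. But Gmaj7 (G–B–D–F#) is foreign: the diatonic vi on degree 6 is G#m, whereas Gmaj7 comes from B minor. It is labeled bVImaj7.

iv, bIII, bVImaj7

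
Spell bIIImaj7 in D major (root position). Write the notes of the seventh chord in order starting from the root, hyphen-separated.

F-A-C-E

The root of bIIImaj7 is the lowered 3rd degree: F# becomes F. Stacking thirds in D minor on F gives F–A–C–E.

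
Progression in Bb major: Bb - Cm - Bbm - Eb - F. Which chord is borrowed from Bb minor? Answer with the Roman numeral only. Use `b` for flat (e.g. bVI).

Bb major has the diatonic set Bb, Cm, Dm, Eb, F, Gm, Adim. Bb, Cm, Eb and F are all diatonic. Bbm (Bb–Db–F) is not: scale degree 1 in Bb major carries Bb (I). In Bb minor the chord on that degree is Bbm, so here it functions as i, borrowed from the parallel minor.

i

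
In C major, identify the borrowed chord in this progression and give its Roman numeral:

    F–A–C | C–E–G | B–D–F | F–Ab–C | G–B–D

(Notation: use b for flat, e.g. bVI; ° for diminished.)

In C major the diatonic chords are C, Dm, Em, F, G, Am, Bdim. Of the given chords, F–A–C = F, C–E–G = C, B–D–F = Bdim and G–B–D = G are diatonic. But F–Ab–C is foreign: the diatonic IV on degree 4 is F, whereas Fm comes from C minor. It is labeled iv.

iv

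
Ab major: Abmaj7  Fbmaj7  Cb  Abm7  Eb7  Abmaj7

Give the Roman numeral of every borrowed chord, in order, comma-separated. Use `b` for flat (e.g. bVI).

bVImaj7, bIII, i7

Ab major has the diatonic set Ab, Bbm, Cm, Db, Eb, Fm, Gdim. Abmaj7 and Eb7 are both diatonic. But Fbmaj7 (Fb–Ab–Cb–Eb) is foreign: the diatonic vi on degree 6 is Fm, whereas Fbmaj7 comes from Ab minor. It is labeled bVImaj7. Cb (Cb–Eb–Gb) doesn't fit — on degree 3 Ab major would have Cm (iii). Cb is the degree-3 chord of Ab minor, so it is the borrowed bIII. Abm7 (Ab–Cb–Eb–Gb) doesn't fit — on degree 1 Ab major would have Ab (I). Abm7 is the degree-1 chord of Ab minor, so it is the borrowed i7.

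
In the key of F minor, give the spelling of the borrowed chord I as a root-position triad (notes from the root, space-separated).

F A C

The root, F, is scale degree 1 — the same note in F minor and F major; only the chord quality changes. Building the major chord from the parallel major on F: F–A–C.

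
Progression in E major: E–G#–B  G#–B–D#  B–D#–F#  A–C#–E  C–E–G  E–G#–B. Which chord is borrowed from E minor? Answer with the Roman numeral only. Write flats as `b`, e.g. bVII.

In E major the diatonic chords are E, F#m, G#m, A, B, C#m, D#dim. E–G#–B = E, G#–B–D# = G#m, B–D#–F# = B and A–C#–E = A are all diatonic. C–E–G is not: scale degree 6 in E major carries C#m (vi). In E minor the chord on that degree is C, so here it functions as bVI, borrowed from the parallel minor.

bVI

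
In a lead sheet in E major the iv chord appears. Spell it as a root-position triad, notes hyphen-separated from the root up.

iv is built on scale degree 4, which is A in both E major and its parallel. In E minor the chord on A is A–C–E.

A-C-E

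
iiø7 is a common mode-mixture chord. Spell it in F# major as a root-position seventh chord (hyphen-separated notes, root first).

iiø7 is built on scale degree 2, which is G# in both F# major and its parallel. Stacking thirds in F# minor on G# gives G#–B–D–F#.

G#-B-D-F#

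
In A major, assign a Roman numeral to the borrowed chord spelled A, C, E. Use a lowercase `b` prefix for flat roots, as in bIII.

The root A is the diatonic 1st degree of A major; the borrowing shows in the chord quality. Diatonically A major has A (I) on that degree; A–C–E is instead the minor chord native to A minor, so it takes the label i.

i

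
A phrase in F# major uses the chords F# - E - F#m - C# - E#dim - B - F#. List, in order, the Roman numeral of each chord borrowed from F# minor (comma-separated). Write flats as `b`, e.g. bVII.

The diatonic triads in F# major are F#, G#m, A#m, B, C#, D#m, E#dim. Of the given chords, F#, C#, E#dim and B are diatonic. E (E–G#–B) is not: scale degree 7 in F# major carries E#dim (vii°). In F# minor the chord on that degree is E, so here it functions as bVII, borrowed from the parallel minor. F#m (F#–A–C#) doesn't fit — on degree 1 F# major would have F# (I). F#m is the degree-1 chord of F# minor, so it is the borrowed i.

bVII, i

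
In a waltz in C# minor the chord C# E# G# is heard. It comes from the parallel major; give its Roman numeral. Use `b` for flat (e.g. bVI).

I

The root C# is the diatonic 1st degree of C# minor; the borrowing shows in the chord quality. The diatonic chord on degree 1 would be C#m (i), but C#–E#–G# is the major chord from C# major. As a borrowed chord it is labeled I.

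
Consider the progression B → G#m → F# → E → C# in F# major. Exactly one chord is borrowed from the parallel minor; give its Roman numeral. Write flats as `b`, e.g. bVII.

bVII

F# major has the diatonic set F#, G#m, A#m, B, C#, D#m, E#dim. B, G#m, F# and C# are all diatonic. E (E–G#–B) is not: scale degree 7 in F# major carries E#dim (vii°). In F# minor the chord on that degree is E, so here it functions as bVII, borrowed from the parallel minor.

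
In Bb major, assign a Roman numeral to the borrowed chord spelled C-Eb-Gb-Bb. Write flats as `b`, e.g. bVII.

The root C is the diatonic 2nd degree of Bb major; the borrowing shows in the chord quality. Diatonically Bb major has Cm (ii) on that degree; C–Eb–Gb–Bb is instead the half-diminished-seventh chord native to Bb minor, so it takes the label iiø7.

iiø7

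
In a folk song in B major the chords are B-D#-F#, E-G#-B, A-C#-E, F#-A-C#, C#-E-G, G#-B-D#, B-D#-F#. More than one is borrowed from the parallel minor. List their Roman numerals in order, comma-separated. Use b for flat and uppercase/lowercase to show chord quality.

bVII, v, ii°

In B major the diatonic chords are B, C#m, D#m, E, F#, G#m, A#dim. Of the given chords, B–D#–F# = B, E–G#–B = E and G#–B–D# = G#m are diatonic. A–C#–E doesn't fit — on degree 7 B major would have A#dim (vii°). A is the degree-7 chord of B minor, so it is the borrowed bVII. F#–A–C# doesn't fit — on degree 5 B major would have F# (V). F#m is the degree-5 chord of B minor, so it is the borrowed v. But C#–E–G is foreign: the diatonic ii on degree 2 is C#m, whereas C#dim comes from B minor. It is labeled ii°.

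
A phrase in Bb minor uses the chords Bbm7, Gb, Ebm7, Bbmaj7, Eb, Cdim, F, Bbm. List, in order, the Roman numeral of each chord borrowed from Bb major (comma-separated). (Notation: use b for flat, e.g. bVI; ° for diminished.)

Imaj7, IV

The diatonic triads in Bb minor (with V from harmonic minor) are Bbm, Cdim, Db, Ebm, F, Gb, Ab. Bbm7, Gb, Ebm7, Cdim, F and Bbm all belong to that set. Bbmaj7 (Bb–D–F–A) doesn't fit — on degree 1 Bb minor would have Bbm (i). Bbmaj7 is the degree-1 chord of Bb major, so it is the borrowed Imaj7. Eb (Eb–G–Bb) is not: scale degree 4 in Bb minor carries Ebm (iv). In Bb major the chord on that degree is Eb, so here it functions as IV, borrowed from the parallel major.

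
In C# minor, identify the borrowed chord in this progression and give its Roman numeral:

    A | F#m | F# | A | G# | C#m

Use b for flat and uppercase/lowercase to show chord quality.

The diatonic triads in C# minor (with V from harmonic minor) are C#m, D#dim, E, F#m, G#, A, B. A, F#m, G# and C#m are all diatonic. F# (F#–A#–C#) is not: scale degree 4 in C# minor carries F#m (iv). In C# major the chord on that degree is F#, so here it functions as IV, borrowed from the parallel major.

IV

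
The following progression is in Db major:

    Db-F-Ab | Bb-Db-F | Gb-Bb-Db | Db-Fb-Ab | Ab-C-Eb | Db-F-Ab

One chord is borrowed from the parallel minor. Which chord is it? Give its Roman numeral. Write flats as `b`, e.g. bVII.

Db major has the diatonic set Db, Ebm, Fm, Gb, Ab, Bbm, Cdim. Db–F–Ab = Db, Bb–Db–F = Bbm, Gb–Bb–Db = Gb and Ab–C–Eb = Ab are all diatonic. But Db–Fb–Ab is foreign: the diatonic I on degree 1 is Db, whereas Dbm comes from Db minor. It is labeled i.

i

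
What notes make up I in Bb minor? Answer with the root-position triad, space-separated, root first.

The root, Bb, is scale degree 1 — the same note in Bb minor and Bb major; only the chord quality changes. Building the major chord from the parallel major on Bb: Bb–D–F.

Bb D F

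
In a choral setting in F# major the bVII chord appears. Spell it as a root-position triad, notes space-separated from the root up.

E G# B

The root of bVII is the lowered 7th degree: E# becomes E. Building the major chord from the parallel minor on E: E–G#–B.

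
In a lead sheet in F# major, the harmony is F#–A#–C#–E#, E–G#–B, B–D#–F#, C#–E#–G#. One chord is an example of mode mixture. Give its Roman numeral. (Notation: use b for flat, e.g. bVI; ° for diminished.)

bVII

F# major has the diatonic set F#, G#m, A#m, B, C#, D#m, E#dim. F#–A#–C#–E# = F#maj7, B–D#–F# = B and C#–E#–G# = C# are all diatonic. E–G#–B is not: scale degree 7 in F# major carries E#dim (vii°). In F# minor the chord on that degree is E, so here it functions as bVII, borrowed from the parallel minor.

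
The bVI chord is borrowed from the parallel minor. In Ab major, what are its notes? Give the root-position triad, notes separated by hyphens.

Fb-Ab-Cb

The root of bVI is the lowered 6th degree: F becomes Fb. Stacking thirds in Ab minor on Fb gives Fb–Ab–Cb.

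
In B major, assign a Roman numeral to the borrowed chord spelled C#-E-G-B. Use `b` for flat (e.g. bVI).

iiø7

C# is scale degree 2 in B major. The diatonic chord on degree 2 would be C#m (ii), but C#–E–G–B is the half-diminished-seventh chord from B minor. As a borrowed chord it is labeled iiø7.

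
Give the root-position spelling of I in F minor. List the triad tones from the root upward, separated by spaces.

F A C

I is built on scale degree 1, which is F in both F minor and its parallel. Stacking thirds in F major on F gives F–A–C.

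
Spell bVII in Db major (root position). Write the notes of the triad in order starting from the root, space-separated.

bVII is built on the lowered scale degree 7. In Db major degree 7 is C; lowered it becomes Cb. Building the major chord from the parallel minor on Cb: Cb–Eb–Gb.

Cb Eb Gb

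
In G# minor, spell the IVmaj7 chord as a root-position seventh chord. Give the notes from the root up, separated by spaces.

The root, C#, is scale degree 4 — the same note in G# minor and G# major; only the chord quality changes. In G# major the chord on C# is C#–E#–G#–B#.

C# E# G# B#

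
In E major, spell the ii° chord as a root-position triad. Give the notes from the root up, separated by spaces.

The root, F#, is scale degree 2 — the same note in E major and E minor; only the chord quality changes. Stacking thirds in E minor on F# gives F#–A–C.

F# A C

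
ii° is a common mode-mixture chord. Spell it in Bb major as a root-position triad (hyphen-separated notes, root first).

C-Eb-Gb

The root, C, is scale degree 2 — the same note in Bb major and Bb minor; only the chord quality changes. Stacking thirds in Bb minor on C gives C–Eb–Gb.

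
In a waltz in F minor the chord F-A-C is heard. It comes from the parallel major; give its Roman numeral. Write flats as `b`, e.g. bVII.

The root F is the diatonic 1st degree of F minor; the borrowing shows in the chord quality. The diatonic chord on degree 1 would be Fm (i), but F–A–C is the major chord from F major. As a borrowed chord it is labeled I.

I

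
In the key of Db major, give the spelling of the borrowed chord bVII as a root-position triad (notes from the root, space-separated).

Cb Eb Gb

The root of bVII is the lowered 7th degree: C becomes Cb. Building the major chord from the parallel minor on Cb: Cb–Eb–Gb.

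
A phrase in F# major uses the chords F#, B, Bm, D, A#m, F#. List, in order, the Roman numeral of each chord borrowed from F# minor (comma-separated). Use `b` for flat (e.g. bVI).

iv, bVI

F# major has the diatonic set F#, G#m, A#m, B, C#, D#m, E#dim. F#, B and A#m all belong to that set. Bm (B–D–F#) doesn't fit — on degree 4 F# major would have B (IV). Bm is the degree-4 chord of F# minor, so it is the borrowed iv. D (D–F#–A) doesn't fit — on degree 6 F# major would have D#m (vi). D is the degree-6 chord of F# minor, so it is the borrowed bVI.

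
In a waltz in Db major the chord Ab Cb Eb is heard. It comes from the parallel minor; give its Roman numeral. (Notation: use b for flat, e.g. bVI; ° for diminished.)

Ab is scale degree 5 in Db major. The diatonic chord on degree 5 would be Ab (V), but Ab–Cb–Eb is the minor chord from Db minor. As a borrowed chord it is labeled v.

v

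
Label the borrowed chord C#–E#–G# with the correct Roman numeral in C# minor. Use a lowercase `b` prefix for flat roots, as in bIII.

The root C# is the diatonic 1st degree of C# minor; the borrowing shows in the chord quality. The diatonic chord on degree 1 would be C#m (i), but C#–E#–G# is the major chord from C# major. As a borrowed chord it is labeled I.

I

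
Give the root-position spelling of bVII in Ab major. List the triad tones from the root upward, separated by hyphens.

Gb-Bb-Db

bVII is built on the lowered scale degree 7. In Ab major degree 7 is G; lowered it becomes Gb. Stacking thirds in Ab minor on Gb gives Gb–Bb–Db.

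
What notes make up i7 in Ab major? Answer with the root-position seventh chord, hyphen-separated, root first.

The root, Ab, is scale degree 1 — the same note in Ab major and Ab minor; only the chord quality changes. Building the minor-seventh chord from the parallel minor on Ab: Ab–Cb–Eb–Gb.

Ab-Cb-Eb-Gb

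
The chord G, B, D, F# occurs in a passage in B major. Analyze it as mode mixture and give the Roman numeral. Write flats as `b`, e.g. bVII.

G is the lowered form of scale degree 6 in B major (the diatonic degree 6 is G#). Diatonically B major has G#m (vi) on that degree; G–B–D–F# is instead the major-seventh chord native to B minor, so it takes the label bVImaj7.

bVImaj7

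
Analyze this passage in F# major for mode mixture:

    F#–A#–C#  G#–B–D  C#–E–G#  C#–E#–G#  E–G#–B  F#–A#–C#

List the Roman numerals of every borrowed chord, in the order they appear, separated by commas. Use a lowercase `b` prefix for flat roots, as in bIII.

ii°, v, bVII

In F# major the diatonic chords are F#, G#m, A#m, B, C#, D#m, E#dim. F#–A#–C# = F# and C#–E#–G# = C# are both diatonic. But G#–B–D is foreign: the diatonic ii on degree 2 is G#m, whereas G#dim comes from F# minor. It is labeled ii°. C#–E–G# doesn't fit — on degree 5 F# major would have C# (V). C#m is the degree-5 chord of F# minor, so it is the borrowed v. E–G#–B doesn't fit — on degree 7 F# major would have E#dim (vii°). E is the degree-7 chord of F# minor, so it is the borrowed bVII.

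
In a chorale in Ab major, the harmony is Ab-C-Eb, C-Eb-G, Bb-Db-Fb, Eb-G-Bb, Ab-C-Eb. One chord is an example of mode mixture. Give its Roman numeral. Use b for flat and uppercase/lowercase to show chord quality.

In Ab major the diatonic chords are Ab, Bbm, Cm, Db, Eb, Fm, Gdim. Of the given chords, Ab–C–Eb = Ab, C–Eb–G = Cm and Eb–G–Bb = Eb are diatonic. Bb–Db–Fb is not: scale degree 2 in Ab major carries Bbm (ii). In Ab minor the chord on that degree is Bbdim, so here it functions as ii°, borrowed from the parallel minor.

ii°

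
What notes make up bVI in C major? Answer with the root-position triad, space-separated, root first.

The root of bVI is the lowered 6th degree: A becomes Ab. In C minor the chord on Ab is Ab–C–Eb.

Ab C Eb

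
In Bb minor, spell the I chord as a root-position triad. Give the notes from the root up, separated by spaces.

I is built on scale degree 1, which is Bb in both Bb minor and its parallel. Building the major chord from the parallel major on Bb: Bb–D–F.

Bb D F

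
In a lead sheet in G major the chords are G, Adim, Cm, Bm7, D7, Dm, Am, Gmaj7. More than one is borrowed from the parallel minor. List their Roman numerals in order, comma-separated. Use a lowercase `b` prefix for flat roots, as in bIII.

ii°, iv, v

In G major the diatonic chords are G, Am, Bm, C, D, Em, F#dim. Of the given chords, G, Bm7, D7, Am and Gmaj7 are diatonic. But Adim (A–C–Eb) is foreign: the diatonic ii on degree 2 is Am, whereas Adim comes from G minor. It is labeled ii°. Cm (C–Eb–G) is not: scale degree 4 in G major carries C (IV). In G minor the chord on that degree is Cm, so here it functions as iv, borrowed from the parallel minor. Dm (D–F–A) is not: scale degree 5 in G major carries D (V). In G minor the chord on that degree is Dm, so here it functions as v, borrowed from the parallel minor.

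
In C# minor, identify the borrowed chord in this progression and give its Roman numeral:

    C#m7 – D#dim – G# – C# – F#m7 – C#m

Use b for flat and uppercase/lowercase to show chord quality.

C# minor has the diatonic set C#m, D#dim, E, F#m, G#, A, B (with V from harmonic minor). C#m7, D#dim, G#, F#m7 and C#m all belong to that set. But C# (C#–E#–G#) is foreign: the diatonic i on degree 1 is C#m, whereas C# comes from C# major. It is labeled I.

I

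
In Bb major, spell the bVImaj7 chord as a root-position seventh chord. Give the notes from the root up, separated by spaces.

bVImaj7 is built on the lowered scale degree 6. In Bb major degree 6 is G; lowered it becomes Gb. Building the major-seventh chord from the parallel minor on Gb: Gb–Bb–Db–F.

Gb Bb Db F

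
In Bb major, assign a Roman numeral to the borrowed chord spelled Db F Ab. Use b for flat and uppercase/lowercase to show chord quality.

In Bb major scale degree 3 is D; Db is its lowered form, from Bb minor. Db–F–Ab is a major chord — the form found in Bb minor, not the diatonic iii (Dm). Borrowed into Bb major it is written bIII.

bIII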